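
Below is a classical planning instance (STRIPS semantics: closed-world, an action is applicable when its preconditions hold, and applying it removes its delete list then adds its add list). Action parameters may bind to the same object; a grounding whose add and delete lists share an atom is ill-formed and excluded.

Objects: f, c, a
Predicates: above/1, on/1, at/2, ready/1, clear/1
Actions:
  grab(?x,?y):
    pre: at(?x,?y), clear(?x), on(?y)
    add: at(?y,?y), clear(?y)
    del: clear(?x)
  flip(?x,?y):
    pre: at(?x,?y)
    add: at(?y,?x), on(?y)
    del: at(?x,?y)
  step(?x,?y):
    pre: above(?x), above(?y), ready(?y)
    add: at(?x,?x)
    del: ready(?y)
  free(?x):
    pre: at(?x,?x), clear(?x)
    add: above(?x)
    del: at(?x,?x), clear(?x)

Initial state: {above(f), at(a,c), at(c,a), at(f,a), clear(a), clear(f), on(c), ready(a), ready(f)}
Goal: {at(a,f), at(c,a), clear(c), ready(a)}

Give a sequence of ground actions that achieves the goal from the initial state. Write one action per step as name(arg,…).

1. grab(a,c)  →  {above(f), at(a,c), at(c,a), at(c,c), at(f,a), clear(c), clear(f), on(c), ready(a), ready(f)}
2. flip(f,a)  →  {above(f), at(a,c), at(a,f), at(c,a), at(c,c), clear(c), clear(f), on(a), on(c), ready(a), ready(f)}

grab(a,c); flip(f,a)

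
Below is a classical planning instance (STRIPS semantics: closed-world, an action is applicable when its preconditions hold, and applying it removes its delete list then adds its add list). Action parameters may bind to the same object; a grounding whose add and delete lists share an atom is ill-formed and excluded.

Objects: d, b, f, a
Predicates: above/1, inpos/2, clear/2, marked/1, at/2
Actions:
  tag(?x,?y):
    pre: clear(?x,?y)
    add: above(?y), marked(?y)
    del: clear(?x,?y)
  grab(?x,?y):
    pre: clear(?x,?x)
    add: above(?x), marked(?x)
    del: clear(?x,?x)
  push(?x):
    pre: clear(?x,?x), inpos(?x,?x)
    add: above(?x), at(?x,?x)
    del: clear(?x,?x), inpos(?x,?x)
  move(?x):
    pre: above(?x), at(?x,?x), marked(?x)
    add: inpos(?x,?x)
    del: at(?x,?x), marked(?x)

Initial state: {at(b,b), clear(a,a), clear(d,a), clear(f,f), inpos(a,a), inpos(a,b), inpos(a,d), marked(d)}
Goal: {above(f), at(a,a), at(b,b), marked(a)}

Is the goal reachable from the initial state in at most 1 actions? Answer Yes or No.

1. tag(d,a)  →  {above(a), at(b,b), clear(a,a), clear(f,f), inpos(a,a), inpos(a,b), inpos(a,d), marked(a), marked(d)}
2. tag(f,f)  →  {above(a), above(f), at(b,b), clear(a,a), inpos(a,a), inpos(a,b), inpos(a,d), marked(a), marked(d), marked(f)}
3. push(a)  →  {above(a), above(f), at(a,a), at(b,b), inpos(a,b), inpos(a,d), marked(a), marked(d), marked(f)}
optimal plan length = 3; 3 > 1

No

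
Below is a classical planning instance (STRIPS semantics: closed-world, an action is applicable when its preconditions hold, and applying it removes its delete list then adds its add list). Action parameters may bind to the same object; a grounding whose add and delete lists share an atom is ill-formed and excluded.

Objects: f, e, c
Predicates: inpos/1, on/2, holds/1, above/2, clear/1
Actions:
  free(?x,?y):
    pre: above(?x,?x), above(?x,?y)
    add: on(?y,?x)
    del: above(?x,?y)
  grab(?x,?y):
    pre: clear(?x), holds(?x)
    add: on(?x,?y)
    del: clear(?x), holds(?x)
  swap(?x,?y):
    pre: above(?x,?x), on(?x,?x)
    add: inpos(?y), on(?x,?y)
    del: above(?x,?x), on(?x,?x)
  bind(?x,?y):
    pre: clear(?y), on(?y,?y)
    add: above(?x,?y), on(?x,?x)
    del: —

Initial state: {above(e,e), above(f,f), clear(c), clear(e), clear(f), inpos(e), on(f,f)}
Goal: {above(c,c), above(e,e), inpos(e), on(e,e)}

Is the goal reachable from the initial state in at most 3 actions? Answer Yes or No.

1. bind(e,f)  →  {above(e,e), above(e,f), above(f,f), clear(c), clear(e), clear(f), inpos(e), on(e,e), on(f,f)}
2. bind(c,f)  →  {above(c,f), above(e,e), above(e,f), above(f,f), clear(c), clear(e), clear(f), inpos(e), on(c,c), on(e,e), on(f,f)}
3. bind(c,c)  →  {above(c,c), above(c,f), above(e,e), above(e,f), above(f,f), clear(c), clear(e), clear(f), inpos(e), on(c,c), on(e,e), on(f,f)}
optimal plan length = 3; 3 ≤ 3

Yes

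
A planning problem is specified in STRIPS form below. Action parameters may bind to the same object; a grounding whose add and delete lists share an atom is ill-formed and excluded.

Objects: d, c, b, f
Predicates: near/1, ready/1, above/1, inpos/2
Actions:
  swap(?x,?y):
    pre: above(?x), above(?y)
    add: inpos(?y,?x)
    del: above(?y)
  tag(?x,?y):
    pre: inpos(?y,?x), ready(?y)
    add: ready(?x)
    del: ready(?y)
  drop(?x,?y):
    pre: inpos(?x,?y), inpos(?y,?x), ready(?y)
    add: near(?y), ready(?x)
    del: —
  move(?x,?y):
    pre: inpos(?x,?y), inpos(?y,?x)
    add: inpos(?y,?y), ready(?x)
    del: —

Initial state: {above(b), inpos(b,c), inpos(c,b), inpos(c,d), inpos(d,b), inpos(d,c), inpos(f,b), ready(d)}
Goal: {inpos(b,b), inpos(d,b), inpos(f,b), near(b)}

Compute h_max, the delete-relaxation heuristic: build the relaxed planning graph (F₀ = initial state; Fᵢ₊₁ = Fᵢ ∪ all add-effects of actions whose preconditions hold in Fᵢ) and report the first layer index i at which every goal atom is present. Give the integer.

2

F0 = init (8 atoms)
F1 = F0 ∪ {inpos(b,b), inpos(c,c), inpos(d,d), near(d), ready(b), ready(c)}  (14 atoms)
F2 = F1 ∪ {near(b), near(c)}  (16 atoms)
goal ⊆ F2  ⇒  h_max = 2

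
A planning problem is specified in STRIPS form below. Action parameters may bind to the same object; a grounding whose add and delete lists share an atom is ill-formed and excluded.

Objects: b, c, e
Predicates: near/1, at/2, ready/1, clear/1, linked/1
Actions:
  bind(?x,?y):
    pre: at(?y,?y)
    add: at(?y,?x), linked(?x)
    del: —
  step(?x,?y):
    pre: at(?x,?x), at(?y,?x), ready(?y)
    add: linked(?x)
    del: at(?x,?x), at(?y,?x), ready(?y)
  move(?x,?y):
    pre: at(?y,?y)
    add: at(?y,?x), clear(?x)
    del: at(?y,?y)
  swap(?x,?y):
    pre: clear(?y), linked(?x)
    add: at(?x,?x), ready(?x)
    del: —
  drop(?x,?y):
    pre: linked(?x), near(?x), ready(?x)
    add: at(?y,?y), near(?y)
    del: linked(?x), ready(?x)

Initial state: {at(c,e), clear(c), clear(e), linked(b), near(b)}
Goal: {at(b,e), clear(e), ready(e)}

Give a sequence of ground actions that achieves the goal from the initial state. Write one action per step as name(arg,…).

swap(b,c); bind(e,b); swap(e,c)

1. swap(b,c)  →  {at(b,b), at(c,e), clear(c), clear(e), linked(b), near(b), ready(b)}
2. bind(e,b)  →  {at(b,b), at(b,e), at(c,e), clear(c), clear(e), linked(b), linked(e), near(b), ready(b)}
3. swap(e,c)  →  {at(b,b), at(b,e), at(c,e), at(e,e), clear(c), clear(e), linked(b), linked(e), near(b), ready(b), ready(e)}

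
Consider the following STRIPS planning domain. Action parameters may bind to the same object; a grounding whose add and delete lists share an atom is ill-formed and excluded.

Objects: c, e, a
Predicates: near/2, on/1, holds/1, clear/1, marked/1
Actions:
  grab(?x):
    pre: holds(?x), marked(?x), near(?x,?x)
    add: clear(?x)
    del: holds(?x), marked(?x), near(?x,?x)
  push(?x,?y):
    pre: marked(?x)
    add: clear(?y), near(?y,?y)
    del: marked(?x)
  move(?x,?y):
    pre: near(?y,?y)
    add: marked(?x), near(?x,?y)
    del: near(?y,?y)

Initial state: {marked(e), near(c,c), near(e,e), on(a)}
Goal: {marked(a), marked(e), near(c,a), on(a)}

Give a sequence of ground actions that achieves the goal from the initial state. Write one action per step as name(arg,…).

1. push(e,a)  →  {clear(a), near(a,a), near(c,c), near(e,e), on(a)}
2. move(c,a)  →  {clear(a), marked(c), near(c,a), near(c,c), near(e,e), on(a)}
3. move(e,c)  →  {clear(a), marked(c), marked(e), near(c,a), near(e,c), near(e,e), on(a)}
4. move(a,e)  →  {clear(a), marked(a), marked(c), marked(e), near(a,e), near(c,a), near(e,c), on(a)}

push(e,a); move(c,a); move(e,c); move(a,e)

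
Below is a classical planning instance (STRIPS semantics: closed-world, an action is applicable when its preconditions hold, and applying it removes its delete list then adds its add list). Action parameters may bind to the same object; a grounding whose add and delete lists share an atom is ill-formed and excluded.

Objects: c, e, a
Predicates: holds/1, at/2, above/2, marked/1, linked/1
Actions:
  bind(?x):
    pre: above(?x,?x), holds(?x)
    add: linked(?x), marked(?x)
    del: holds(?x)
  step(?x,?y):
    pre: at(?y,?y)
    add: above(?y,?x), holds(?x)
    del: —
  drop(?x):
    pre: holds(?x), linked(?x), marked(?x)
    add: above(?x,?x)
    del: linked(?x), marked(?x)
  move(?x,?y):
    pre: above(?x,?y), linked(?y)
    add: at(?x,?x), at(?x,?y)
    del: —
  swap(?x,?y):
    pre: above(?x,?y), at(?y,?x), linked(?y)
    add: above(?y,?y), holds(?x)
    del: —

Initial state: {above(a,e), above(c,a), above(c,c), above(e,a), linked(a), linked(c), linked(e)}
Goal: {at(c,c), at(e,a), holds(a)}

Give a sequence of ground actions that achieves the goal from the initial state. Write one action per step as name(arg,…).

1. move(c,c)  →  {above(a,e), above(c,a), above(c,c), above(e,a), at(c,c), linked(a), linked(c), linked(e)}
2. step(a,c)  →  {above(a,e), above(c,a), above(c,c), above(e,a), at(c,c), holds(a), linked(a), linked(c), linked(e)}
3. move(e,a)  →  {above(a,e), above(c,a), above(c,c), above(e,a), at(c,c), at(e,a), at(e,e), holds(a), linked(a), linked(c), linked(e)}

move(c,c); step(a,c); move(e,a)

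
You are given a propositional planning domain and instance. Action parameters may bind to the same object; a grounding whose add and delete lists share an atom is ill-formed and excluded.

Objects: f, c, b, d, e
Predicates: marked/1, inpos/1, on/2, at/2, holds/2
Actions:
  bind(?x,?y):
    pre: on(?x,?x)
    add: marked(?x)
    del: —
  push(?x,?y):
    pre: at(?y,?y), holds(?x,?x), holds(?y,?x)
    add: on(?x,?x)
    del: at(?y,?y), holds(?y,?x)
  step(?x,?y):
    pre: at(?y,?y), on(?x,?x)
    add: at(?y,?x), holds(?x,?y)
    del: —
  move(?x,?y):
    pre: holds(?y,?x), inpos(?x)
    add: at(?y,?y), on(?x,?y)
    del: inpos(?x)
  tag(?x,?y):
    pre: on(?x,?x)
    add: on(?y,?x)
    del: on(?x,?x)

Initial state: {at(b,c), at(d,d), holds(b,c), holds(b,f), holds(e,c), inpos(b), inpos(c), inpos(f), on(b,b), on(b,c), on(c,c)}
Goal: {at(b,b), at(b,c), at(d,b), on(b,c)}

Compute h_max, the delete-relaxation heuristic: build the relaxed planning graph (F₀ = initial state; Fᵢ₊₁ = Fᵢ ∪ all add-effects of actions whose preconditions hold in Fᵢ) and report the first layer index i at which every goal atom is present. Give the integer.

F0 = init (11 atoms)
F1 = F0 ∪ {at(b,b), at(d,b), at(d,c), at(e,e), holds(b,d), holds(c,d), marked(b), marked(c), on(c,b), on(c,e), on(d,b), on(d,c), on(e,b), on(e,c), on(f,b), on(f,c)}  (27 atoms)
goal ⊆ F1  ⇒  h_max = 1

1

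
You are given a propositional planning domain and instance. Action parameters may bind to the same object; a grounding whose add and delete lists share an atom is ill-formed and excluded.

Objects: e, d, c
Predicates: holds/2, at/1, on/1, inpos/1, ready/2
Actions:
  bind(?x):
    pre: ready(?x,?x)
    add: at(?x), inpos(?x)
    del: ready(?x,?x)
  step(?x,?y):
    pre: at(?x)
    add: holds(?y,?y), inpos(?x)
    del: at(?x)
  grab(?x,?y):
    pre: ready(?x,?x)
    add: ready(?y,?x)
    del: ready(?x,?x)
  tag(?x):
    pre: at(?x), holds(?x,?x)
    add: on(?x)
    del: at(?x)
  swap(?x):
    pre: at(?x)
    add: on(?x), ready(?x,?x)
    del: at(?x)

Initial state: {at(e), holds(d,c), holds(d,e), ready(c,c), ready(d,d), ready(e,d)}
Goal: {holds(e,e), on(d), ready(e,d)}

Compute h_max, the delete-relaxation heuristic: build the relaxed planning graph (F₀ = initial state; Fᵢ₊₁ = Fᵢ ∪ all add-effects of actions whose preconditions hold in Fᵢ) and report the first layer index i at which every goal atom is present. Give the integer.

F0 = init (6 atoms)
F1 = F0 ∪ {at(c), at(d), holds(c,c), holds(d,d), holds(e,e), inpos(c), inpos(d), inpos(e), on(e), ready(c,d), ready(d,c), ready(e,c), ready(e,e)}  (19 atoms)
F2 = F1 ∪ {on(c), on(d), ready(c,e), ready(d,e)}  (23 atoms)
goal ⊆ F2  ⇒  h_max = 2

2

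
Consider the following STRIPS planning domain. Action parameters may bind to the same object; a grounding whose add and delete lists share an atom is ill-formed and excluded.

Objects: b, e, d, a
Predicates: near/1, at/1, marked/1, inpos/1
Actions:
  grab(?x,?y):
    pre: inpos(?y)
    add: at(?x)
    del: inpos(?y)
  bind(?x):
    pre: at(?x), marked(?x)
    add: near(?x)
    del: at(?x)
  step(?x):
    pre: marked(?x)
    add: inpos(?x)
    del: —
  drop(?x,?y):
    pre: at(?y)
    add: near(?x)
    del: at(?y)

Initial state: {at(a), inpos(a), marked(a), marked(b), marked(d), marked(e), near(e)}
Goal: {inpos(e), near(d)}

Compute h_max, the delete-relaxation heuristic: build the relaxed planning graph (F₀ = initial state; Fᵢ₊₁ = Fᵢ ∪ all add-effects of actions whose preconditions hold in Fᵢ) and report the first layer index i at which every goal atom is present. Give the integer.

1

F0 = init (7 atoms)
F1 = F0 ∪ {at(b), at(d), at(e), inpos(b), inpos(d), inpos(e), near(a), near(b), near(d)}  (16 atoms)
goal ⊆ F1  ⇒  h_max = 1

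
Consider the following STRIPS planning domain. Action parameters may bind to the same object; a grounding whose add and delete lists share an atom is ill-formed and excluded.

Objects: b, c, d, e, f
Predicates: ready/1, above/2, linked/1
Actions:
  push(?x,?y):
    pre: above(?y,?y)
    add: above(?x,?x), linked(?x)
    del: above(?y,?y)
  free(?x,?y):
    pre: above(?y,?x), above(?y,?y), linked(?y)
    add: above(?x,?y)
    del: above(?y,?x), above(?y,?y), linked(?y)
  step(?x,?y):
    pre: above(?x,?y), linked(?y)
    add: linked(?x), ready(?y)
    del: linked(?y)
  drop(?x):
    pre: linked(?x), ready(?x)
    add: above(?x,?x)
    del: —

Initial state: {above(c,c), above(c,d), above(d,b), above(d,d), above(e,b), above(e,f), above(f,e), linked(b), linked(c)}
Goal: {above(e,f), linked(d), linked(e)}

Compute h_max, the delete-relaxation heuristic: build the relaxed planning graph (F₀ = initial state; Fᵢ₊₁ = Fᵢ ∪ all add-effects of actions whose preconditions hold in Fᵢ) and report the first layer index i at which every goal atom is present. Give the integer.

F0 = init (9 atoms)
F1 = F0 ∪ {above(b,b), above(d,c), above(e,e), above(f,f), linked(d), linked(e), linked(f), ready(b)}  (17 atoms)
goal ⊆ F1  ⇒  h_max = 1

1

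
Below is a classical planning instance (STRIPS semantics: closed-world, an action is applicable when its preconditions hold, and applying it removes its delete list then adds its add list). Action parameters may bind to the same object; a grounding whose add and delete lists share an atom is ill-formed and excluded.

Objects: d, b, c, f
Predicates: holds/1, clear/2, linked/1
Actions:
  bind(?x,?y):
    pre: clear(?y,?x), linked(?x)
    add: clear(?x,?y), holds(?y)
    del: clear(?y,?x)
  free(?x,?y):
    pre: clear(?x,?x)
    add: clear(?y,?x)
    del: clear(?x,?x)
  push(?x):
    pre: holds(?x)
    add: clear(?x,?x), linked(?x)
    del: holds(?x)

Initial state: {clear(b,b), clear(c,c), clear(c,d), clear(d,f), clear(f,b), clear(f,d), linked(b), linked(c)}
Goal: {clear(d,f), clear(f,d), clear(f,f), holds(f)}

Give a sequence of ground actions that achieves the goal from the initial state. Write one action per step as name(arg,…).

bind(b,f); free(b,f); push(f); bind(b,f)

1. bind(b,f)  →  {clear(b,b), clear(b,f), clear(c,c), clear(c,d), clear(d,f), clear(f,d), holds(f), linked(b), linked(c)}
2. free(b,f)  →  {clear(b,f), clear(c,c), clear(c,d), clear(d,f), clear(f,b), clear(f,d), holds(f), linked(b), linked(c)}
3. push(f)  →  {clear(b,f), clear(c,c), clear(c,d), clear(d,f), clear(f,b), clear(f,d), clear(f,f), linked(b), linked(c), linked(f)}
4. bind(b,f)  →  {clear(b,f), clear(c,c), clear(c,d), clear(d,f), clear(f,d), clear(f,f), holds(f), linked(b), linked(c), linked(f)}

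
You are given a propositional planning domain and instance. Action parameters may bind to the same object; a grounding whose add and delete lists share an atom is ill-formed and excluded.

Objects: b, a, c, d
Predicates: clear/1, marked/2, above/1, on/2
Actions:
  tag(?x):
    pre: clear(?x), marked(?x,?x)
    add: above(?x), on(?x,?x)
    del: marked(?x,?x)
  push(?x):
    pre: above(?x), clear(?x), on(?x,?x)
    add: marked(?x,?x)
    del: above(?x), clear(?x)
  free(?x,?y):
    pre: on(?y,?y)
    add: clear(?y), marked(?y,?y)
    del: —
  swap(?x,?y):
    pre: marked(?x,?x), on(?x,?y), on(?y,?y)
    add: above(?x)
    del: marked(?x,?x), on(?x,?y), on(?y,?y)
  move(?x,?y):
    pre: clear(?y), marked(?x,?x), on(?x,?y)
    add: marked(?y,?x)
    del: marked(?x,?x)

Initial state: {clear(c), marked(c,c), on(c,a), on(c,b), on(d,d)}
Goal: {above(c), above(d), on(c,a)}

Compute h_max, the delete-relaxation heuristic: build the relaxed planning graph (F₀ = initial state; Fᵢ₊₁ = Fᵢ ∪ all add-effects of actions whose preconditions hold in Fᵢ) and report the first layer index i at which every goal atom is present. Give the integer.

F0 = init (5 atoms)
F1 = F0 ∪ {above(c), clear(d), marked(d,d), on(c,c)}  (9 atoms)
F2 = F1 ∪ {above(d)}  (10 atoms)
goal ⊆ F2  ⇒  h_max = 2

2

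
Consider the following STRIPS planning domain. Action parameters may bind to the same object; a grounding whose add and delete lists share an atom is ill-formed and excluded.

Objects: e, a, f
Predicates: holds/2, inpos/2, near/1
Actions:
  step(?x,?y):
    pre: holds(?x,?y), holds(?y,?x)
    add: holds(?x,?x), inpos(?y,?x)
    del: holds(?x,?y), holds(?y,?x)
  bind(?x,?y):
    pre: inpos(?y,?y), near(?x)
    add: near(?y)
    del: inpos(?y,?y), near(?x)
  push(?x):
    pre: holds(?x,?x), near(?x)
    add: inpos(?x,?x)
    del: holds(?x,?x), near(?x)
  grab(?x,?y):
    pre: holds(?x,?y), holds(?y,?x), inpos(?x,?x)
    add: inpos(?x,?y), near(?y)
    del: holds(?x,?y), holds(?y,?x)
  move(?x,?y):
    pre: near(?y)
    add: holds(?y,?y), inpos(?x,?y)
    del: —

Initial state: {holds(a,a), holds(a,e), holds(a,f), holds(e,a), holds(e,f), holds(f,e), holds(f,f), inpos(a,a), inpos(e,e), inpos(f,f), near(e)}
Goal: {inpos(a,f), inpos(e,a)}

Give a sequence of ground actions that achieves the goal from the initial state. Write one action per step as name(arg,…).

step(a,e); bind(e,f); move(a,f)

1. step(a,e)  →  {holds(a,a), holds(a,f), holds(e,f), holds(f,e), holds(f,f), inpos(a,a), inpos(e,a), inpos(e,e), inpos(f,f), near(e)}
2. bind(e,f)  →  {holds(a,a), holds(a,f), holds(e,f), holds(f,e), holds(f,f), inpos(a,a), inpos(e,a), inpos(e,e), near(f)}
3. move(a,f)  →  {holds(a,a), holds(a,f), holds(e,f), holds(f,e), holds(f,f), inpos(a,a), inpos(a,f), inpos(e,a), inpos(e,e), near(f)}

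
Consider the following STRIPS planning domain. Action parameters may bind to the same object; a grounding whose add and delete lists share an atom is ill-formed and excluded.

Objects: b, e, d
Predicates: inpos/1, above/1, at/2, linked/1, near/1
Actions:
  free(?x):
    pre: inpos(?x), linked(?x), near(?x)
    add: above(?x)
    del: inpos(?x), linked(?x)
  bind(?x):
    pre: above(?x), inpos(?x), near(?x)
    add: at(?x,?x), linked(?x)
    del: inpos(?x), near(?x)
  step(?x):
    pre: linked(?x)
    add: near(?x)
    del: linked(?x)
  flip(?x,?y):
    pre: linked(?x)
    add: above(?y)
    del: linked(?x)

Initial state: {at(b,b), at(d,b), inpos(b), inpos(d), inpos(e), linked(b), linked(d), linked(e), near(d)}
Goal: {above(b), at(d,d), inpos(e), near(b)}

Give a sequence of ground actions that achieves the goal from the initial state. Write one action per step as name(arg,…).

1. step(b)  →  {at(b,b), at(d,b), inpos(b), inpos(d), inpos(e), linked(d), linked(e), near(b), near(d)}
2. flip(e,b)  →  {above(b), at(b,b), at(d,b), inpos(b), inpos(d), inpos(e), linked(d), near(b), near(d)}
3. flip(d,d)  →  {above(b), above(d), at(b,b), at(d,b), inpos(b), inpos(d), inpos(e), near(b), near(d)}
4. bind(d)  →  {above(b), above(d), at(b,b), at(d,b), at(d,d), inpos(b), inpos(e), linked(d), near(b)}

step(b); flip(e,b); flip(d,d); bind(d)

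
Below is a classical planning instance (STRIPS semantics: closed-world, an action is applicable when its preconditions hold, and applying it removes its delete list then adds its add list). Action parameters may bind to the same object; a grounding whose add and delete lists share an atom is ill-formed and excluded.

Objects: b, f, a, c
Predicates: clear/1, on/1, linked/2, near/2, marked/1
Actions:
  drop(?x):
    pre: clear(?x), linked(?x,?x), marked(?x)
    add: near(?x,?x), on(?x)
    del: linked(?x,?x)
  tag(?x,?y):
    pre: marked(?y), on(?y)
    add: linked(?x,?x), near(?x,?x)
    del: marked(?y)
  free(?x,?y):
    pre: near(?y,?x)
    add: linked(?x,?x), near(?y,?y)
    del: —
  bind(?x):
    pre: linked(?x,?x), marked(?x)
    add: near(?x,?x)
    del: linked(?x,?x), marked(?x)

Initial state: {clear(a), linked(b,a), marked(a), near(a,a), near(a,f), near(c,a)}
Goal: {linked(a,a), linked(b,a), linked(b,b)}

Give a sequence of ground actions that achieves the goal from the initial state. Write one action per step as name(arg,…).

1. free(a,a)  →  {clear(a), linked(a,a), linked(b,a), marked(a), near(a,a), near(a,f), near(c,a)}
2. drop(a)  →  {clear(a), linked(b,a), marked(a), near(a,a), near(a,f), near(c,a), on(a)}
3. tag(b,a)  →  {clear(a), linked(b,a), linked(b,b), near(a,a), near(a,f), near(b,b), near(c,a), on(a)}
4. free(a,a)  →  {clear(a), linked(a,a), linked(b,a), linked(b,b), near(a,a), near(a,f), near(b,b), near(c,a), on(a)}

free(a,a); drop(a); tag(b,a); free(a,a)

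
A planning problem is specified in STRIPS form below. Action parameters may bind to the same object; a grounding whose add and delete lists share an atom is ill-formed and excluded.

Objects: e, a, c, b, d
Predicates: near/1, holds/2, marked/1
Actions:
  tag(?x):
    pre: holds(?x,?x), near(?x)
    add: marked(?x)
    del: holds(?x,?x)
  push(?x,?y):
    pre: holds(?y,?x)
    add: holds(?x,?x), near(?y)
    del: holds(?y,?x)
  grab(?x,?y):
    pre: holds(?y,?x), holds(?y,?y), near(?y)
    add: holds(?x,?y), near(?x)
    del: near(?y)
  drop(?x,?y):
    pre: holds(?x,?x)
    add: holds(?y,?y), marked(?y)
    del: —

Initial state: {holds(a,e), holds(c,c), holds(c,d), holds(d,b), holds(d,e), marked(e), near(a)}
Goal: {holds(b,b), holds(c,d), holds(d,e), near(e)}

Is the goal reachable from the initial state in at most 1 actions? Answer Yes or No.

1. push(b,d)  →  {holds(a,e), holds(b,b), holds(c,c), holds(c,d), holds(d,e), marked(e), near(a), near(d)}
2. drop(c,a)  →  {holds(a,a), holds(a,e), holds(b,b), holds(c,c), holds(c,d), holds(d,e), marked(a), marked(e), near(a), near(d)}
3. grab(e,a)  →  {holds(a,a), holds(a,e), holds(b,b), holds(c,c), holds(c,d), holds(d,e), holds(e,a), marked(a), marked(e), near(d), near(e)}
optimal plan length = 3; 3 > 1

No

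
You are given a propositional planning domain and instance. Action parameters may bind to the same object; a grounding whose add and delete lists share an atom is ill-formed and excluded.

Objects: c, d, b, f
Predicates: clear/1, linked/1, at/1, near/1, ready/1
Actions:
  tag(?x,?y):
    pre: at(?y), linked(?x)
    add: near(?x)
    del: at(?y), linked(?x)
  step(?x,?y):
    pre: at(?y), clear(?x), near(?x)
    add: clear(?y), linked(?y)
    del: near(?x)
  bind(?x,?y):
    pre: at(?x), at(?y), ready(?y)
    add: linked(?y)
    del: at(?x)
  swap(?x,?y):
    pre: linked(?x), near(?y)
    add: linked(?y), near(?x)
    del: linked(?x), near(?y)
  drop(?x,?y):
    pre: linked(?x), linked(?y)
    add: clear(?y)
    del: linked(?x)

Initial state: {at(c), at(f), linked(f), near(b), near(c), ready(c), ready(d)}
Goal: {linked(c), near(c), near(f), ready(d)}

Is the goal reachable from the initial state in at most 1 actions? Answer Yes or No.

No

1. tag(f,f)  →  {at(c), near(b), near(c), near(f), ready(c), ready(d)}
2. bind(c,c)  →  {linked(c), near(b), near(c), near(f), ready(c), ready(d)}
optimal plan length = 2; 2 > 1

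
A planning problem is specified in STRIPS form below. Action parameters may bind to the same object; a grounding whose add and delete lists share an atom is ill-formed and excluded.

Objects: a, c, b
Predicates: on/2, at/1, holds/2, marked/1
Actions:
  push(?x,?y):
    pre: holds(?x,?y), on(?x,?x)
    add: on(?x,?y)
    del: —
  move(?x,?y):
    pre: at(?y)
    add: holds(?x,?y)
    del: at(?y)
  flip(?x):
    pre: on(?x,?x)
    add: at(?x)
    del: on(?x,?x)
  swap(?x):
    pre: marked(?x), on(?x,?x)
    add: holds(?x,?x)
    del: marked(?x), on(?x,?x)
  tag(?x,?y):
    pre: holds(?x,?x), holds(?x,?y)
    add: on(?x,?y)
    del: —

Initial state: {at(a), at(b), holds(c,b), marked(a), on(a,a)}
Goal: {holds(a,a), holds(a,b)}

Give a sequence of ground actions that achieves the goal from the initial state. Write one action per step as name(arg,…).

move(a,a); move(a,b)

1. move(a,a)  →  {at(b), holds(a,a), holds(c,b), marked(a), on(a,a)}
2. move(a,b)  →  {holds(a,a), holds(a,b), holds(c,b), marked(a), on(a,a)}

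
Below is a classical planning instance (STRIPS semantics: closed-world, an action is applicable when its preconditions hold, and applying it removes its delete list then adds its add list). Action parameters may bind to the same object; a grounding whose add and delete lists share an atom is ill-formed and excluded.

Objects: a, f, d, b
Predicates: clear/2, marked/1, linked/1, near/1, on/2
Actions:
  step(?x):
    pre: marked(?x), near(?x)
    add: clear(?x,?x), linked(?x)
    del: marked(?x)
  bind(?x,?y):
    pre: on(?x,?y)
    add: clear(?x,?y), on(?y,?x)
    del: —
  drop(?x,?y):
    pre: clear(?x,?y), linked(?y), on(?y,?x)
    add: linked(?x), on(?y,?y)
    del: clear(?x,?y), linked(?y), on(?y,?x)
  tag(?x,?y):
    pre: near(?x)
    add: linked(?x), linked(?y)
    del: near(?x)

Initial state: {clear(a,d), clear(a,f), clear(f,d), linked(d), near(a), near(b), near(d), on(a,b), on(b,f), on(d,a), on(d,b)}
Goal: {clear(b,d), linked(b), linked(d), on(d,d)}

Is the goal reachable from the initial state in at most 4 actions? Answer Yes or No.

Yes

1. bind(d,b)  →  {clear(a,d), clear(a,f), clear(d,b), clear(f,d), linked(d), near(a), near(b), near(d), on(a,b), on(b,d), on(b,f), on(d,a), on(d,b)}
2. bind(b,d)  →  {clear(a,d), clear(a,f), clear(b,d), clear(d,b), clear(f,d), linked(d), near(a), near(b), near(d), on(a,b), on(b,d), on(b,f), on(d,a), on(d,b)}
3. drop(a,d)  →  {clear(a,f), clear(b,d), clear(d,b), clear(f,d), linked(a), near(a), near(b), near(d), on(a,b), on(b,d), on(b,f), on(d,b), on(d,d)}
4. tag(d,b)  →  {clear(a,f), clear(b,d), clear(d,b), clear(f,d), linked(a), linked(b), linked(d), near(a), near(b), on(a,b), on(b,d), on(b,f), on(d,b), on(d,d)}
optimal plan length = 4; 4 ≤ 4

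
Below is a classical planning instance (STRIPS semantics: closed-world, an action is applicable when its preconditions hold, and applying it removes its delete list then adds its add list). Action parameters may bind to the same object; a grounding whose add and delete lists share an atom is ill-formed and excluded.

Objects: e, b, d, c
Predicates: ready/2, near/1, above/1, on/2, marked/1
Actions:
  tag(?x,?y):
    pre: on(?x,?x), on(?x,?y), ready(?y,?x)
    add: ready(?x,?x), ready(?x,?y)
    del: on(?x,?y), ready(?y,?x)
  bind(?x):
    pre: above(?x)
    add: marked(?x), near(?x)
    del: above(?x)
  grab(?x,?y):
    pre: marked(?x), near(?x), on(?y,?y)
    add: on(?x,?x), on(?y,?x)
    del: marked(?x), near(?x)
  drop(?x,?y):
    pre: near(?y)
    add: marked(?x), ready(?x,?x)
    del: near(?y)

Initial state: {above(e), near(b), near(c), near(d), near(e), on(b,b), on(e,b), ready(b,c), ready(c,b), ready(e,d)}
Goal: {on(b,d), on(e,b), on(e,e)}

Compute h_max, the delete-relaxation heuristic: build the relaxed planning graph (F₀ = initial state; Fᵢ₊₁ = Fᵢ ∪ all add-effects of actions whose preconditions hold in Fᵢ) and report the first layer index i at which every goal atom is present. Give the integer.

F0 = init (10 atoms)
F1 = F0 ∪ {marked(b), marked(c), marked(d), marked(e), ready(b,b), ready(c,c), ready(d,d), ready(e,e)}  (18 atoms)
F2 = F1 ∪ {on(b,c), on(b,d), on(b,e), on(c,c), on(d,d), on(e,e)}  (24 atoms)
goal ⊆ F2  ⇒  h_max = 2

2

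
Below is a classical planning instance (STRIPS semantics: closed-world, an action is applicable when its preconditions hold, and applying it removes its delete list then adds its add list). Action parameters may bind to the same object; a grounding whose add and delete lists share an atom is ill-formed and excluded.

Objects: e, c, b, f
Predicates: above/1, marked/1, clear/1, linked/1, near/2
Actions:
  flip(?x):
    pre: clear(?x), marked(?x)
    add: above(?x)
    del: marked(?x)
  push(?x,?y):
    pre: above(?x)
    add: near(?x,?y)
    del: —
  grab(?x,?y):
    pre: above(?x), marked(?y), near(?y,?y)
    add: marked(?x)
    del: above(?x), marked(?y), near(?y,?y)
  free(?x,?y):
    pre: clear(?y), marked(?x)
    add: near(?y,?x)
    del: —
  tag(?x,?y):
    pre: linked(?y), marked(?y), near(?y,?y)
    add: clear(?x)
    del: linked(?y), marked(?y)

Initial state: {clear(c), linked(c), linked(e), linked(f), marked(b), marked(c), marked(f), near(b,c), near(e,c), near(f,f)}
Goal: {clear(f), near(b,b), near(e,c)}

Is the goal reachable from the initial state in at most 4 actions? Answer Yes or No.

Yes

1. free(c,c)  →  {clear(c), linked(c), linked(e), linked(f), marked(b), marked(c), marked(f), near(b,c), near(c,c), near(e,c), near(f,f)}
2. tag(b,c)  →  {clear(b), clear(c), linked(e), linked(f), marked(b), marked(f), near(b,c), near(c,c), near(e,c), near(f,f)}
3. free(b,b)  →  {clear(b), clear(c), linked(e), linked(f), marked(b), marked(f), near(b,b), near(b,c), near(c,c), near(e,c), near(f,f)}
4. tag(f,f)  →  {clear(b), clear(c), clear(f), linked(e), marked(b), near(b,b), near(b,c), near(c,c), near(e,c), near(f,f)}
optimal plan length = 4; 4 ≤ 4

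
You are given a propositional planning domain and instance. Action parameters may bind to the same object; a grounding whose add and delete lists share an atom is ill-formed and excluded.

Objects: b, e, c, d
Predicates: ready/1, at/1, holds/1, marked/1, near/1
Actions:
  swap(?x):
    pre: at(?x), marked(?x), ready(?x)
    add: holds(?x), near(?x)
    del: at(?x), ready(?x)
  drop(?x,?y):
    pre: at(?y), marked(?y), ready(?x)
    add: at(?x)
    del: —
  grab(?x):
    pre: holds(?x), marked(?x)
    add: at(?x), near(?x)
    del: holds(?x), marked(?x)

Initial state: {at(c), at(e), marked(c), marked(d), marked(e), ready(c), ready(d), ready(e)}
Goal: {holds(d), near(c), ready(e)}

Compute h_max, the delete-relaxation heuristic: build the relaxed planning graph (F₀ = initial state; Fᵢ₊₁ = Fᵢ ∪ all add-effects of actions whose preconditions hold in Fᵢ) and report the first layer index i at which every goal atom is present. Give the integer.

F0 = init (8 atoms)
F1 = F0 ∪ {at(d), holds(c), holds(e), near(c), near(e)}  (13 atoms)
F2 = F1 ∪ {holds(d), near(d)}  (15 atoms)
goal ⊆ F2  ⇒  h_max = 2

2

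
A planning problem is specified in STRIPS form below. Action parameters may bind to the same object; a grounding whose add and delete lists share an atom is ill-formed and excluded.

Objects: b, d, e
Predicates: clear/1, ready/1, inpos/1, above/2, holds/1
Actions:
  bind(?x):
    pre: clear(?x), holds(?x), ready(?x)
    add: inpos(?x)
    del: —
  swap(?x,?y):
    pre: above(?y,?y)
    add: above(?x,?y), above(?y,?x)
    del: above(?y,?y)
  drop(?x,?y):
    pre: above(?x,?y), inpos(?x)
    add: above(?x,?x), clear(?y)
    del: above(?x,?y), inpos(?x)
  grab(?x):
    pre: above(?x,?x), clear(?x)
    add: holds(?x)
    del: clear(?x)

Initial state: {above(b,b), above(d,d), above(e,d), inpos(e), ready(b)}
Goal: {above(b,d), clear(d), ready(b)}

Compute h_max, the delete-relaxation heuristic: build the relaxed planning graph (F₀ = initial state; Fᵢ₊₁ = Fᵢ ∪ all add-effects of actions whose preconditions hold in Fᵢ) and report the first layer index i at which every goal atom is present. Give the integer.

F0 = init (5 atoms)
F1 = F0 ∪ {above(b,d), above(b,e), above(d,b), above(d,e), above(e,b), above(e,e), clear(d)}  (12 atoms)
goal ⊆ F1  ⇒  h_max = 1

1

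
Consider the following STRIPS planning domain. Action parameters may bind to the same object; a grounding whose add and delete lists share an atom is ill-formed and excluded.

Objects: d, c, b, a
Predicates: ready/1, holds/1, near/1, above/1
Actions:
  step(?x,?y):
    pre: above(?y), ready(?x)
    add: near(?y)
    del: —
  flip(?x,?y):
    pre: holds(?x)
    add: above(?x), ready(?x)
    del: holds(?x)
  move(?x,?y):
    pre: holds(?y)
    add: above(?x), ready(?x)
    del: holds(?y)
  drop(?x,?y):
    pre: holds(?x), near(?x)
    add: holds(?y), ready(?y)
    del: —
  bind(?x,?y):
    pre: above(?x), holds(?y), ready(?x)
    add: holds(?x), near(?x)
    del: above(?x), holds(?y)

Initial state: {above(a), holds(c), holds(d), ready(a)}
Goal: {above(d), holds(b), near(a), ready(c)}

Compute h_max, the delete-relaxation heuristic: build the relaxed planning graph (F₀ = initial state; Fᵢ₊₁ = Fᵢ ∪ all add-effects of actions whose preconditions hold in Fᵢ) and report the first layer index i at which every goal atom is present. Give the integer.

F0 = init (4 atoms)
F1 = F0 ∪ {above(b), above(c), above(d), holds(a), near(a), ready(b), ready(c), ready(d)}  (12 atoms)
F2 = F1 ∪ {holds(b), near(b), near(c), near(d)}  (16 atoms)
goal ⊆ F2  ⇒  h_max = 2

2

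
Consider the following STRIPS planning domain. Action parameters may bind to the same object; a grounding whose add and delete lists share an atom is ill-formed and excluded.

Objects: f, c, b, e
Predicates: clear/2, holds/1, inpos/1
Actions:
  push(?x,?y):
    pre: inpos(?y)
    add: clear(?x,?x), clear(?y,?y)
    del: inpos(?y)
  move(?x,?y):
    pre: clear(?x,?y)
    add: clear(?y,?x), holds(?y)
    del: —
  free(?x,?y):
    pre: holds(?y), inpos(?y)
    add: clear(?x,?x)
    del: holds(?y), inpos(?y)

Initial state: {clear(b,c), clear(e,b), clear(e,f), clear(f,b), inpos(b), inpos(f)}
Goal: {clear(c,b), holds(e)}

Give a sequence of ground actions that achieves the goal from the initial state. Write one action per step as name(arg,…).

1. push(e,f)  →  {clear(b,c), clear(e,b), clear(e,e), clear(e,f), clear(f,b), clear(f,f), inpos(b)}
2. move(b,c)  →  {clear(b,c), clear(c,b), clear(e,b), clear(e,e), clear(e,f), clear(f,b), clear(f,f), holds(c), inpos(b)}
3. move(e,e)  →  {clear(b,c), clear(c,b), clear(e,b), clear(e,e), clear(e,f), clear(f,b), clear(f,f), holds(c), holds(e), inpos(b)}

push(e,f); move(b,c); move(e,e)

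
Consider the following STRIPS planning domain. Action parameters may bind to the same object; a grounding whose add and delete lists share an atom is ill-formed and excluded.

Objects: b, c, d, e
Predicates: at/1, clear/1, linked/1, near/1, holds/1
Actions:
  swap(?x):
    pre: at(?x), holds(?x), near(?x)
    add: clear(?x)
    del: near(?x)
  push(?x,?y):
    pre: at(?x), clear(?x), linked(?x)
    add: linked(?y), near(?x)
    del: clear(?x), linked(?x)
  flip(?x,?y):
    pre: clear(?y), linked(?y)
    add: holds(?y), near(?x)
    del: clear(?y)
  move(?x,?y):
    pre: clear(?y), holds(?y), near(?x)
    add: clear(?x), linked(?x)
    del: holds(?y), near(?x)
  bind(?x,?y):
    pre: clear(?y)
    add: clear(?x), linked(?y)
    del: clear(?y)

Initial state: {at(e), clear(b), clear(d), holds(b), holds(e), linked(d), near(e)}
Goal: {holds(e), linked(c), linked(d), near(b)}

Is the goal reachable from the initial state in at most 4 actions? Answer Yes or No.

1. flip(b,d)  →  {at(e), clear(b), holds(b), holds(d), holds(e), linked(d), near(b), near(e)}
2. move(e,b)  →  {at(e), clear(b), clear(e), holds(d), holds(e), linked(d), linked(e), near(b)}
3. push(e,c)  →  {at(e), clear(b), holds(d), holds(e), linked(c), linked(d), near(b), near(e)}
optimal plan length = 3; 3 ≤ 4

Yes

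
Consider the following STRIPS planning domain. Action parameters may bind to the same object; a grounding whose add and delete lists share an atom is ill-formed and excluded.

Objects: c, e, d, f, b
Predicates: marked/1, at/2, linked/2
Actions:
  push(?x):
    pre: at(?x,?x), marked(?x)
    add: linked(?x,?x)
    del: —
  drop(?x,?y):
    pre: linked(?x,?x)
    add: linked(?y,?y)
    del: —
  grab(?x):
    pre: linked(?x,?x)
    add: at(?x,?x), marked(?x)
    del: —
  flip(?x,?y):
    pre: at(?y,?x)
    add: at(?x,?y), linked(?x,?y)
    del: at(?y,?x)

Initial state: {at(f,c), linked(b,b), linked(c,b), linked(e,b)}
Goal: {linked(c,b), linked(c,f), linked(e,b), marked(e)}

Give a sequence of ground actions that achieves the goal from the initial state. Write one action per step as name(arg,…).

drop(b,e); grab(e); flip(c,f)

1. drop(b,e)  →  {at(f,c), linked(b,b), linked(c,b), linked(e,b), linked(e,e)}
2. grab(e)  →  {at(e,e), at(f,c), linked(b,b), linked(c,b), linked(e,b), linked(e,e), marked(e)}
3. flip(c,f)  →  {at(c,f), at(e,e), linked(b,b), linked(c,b), linked(c,f), linked(e,b), linked(e,e), marked(e)}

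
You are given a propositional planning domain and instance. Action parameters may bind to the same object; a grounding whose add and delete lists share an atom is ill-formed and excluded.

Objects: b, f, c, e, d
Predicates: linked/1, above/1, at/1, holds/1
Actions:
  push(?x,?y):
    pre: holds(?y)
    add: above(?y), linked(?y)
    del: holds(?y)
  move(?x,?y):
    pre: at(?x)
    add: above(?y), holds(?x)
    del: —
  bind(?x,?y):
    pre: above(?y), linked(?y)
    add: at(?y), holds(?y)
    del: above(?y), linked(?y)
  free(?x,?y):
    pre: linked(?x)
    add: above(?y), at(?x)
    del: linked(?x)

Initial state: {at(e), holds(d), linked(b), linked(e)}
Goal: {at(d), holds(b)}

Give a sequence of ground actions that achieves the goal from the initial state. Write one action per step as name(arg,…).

push(b,d); free(d,b); bind(b,b)

1. push(b,d)  →  {above(d), at(e), linked(b), linked(d), linked(e)}
2. free(d,b)  →  {above(b), above(d), at(d), at(e), linked(b), linked(e)}
3. bind(b,b)  →  {above(d), at(b), at(d), at(e), holds(b), linked(e)}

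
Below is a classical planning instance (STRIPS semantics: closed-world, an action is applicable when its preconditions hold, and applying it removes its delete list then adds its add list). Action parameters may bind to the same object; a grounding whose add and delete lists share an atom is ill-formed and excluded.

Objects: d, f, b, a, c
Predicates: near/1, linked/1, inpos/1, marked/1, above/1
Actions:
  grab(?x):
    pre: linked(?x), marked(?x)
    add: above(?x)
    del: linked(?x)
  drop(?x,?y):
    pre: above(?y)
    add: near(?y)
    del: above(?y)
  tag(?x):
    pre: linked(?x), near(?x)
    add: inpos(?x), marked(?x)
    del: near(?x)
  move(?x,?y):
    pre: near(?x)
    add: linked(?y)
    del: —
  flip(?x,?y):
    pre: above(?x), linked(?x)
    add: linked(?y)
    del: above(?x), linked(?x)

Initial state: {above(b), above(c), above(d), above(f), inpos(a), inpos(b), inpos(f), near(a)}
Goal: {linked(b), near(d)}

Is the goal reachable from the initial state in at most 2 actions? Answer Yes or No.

1. drop(d,d)  →  {above(b), above(c), above(f), inpos(a), inpos(b), inpos(f), near(a), near(d)}
2. move(d,b)  →  {above(b), above(c), above(f), inpos(a), inpos(b), inpos(f), linked(b), near(a), near(d)}
optimal plan length = 2; 2 ≤ 2

Yes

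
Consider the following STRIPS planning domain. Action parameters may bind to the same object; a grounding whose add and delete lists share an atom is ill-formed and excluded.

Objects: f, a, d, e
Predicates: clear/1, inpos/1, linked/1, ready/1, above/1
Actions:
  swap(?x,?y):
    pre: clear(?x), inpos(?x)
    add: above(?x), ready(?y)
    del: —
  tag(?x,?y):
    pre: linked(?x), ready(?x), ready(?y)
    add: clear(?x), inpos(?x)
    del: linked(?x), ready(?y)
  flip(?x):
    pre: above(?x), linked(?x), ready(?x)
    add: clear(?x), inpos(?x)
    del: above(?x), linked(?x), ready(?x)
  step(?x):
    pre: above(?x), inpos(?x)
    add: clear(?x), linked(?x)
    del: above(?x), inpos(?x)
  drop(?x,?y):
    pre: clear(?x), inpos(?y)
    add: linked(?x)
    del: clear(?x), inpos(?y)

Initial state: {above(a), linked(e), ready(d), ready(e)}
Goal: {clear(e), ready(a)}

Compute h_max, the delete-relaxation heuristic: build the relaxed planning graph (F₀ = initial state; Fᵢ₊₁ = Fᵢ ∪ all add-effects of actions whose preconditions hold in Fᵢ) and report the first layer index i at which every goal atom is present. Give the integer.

2

F0 = init (4 atoms)
F1 = F0 ∪ {clear(e), inpos(e)}  (6 atoms)
F2 = F1 ∪ {above(e), ready(a), ready(f)}  (9 atoms)
goal ⊆ F2  ⇒  h_max = 2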